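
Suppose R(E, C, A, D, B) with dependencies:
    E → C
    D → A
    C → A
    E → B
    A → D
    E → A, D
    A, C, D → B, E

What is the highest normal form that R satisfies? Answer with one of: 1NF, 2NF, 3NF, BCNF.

2NF

Candidate keys: {C}, {E}. Prime attributes: {C, E}.
For D → A we have {D}⁺ = {A, D}; {D} is not a superkey, so BCNF fails.
D → A determines the non-prime attribute {A} from a non-superkey — 3NF is violated.
All keys have size 1, which rules out partial dependencies — 2NF is satisfied.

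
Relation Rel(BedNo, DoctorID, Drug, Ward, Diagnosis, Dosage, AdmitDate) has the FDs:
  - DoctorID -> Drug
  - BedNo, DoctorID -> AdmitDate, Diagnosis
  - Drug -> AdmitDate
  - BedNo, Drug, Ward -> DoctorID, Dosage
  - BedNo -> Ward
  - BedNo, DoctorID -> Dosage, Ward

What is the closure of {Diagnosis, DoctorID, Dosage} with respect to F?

Start with {Diagnosis, DoctorID, Dosage}.
DoctorID -> Drug applies; add {Drug} → now {Diagnosis, DoctorID, Dosage, Drug}.
Drug -> AdmitDate applies; add {AdmitDate} → now {AdmitDate, Diagnosis, DoctorID, Dosage, Drug}.
No further FD applies.

{AdmitDate, Diagnosis, DoctorID, Dosage, Drug}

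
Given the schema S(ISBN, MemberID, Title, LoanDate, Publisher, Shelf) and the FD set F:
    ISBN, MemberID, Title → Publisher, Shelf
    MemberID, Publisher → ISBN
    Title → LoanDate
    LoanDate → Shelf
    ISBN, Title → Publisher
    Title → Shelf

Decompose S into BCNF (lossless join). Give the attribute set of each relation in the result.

Candidate keys of the original relation: {ISBN, MemberID, Title}, {MemberID, Publisher, Title}.
In {ISBN, LoanDate, MemberID, Publisher, Shelf, Title}, {MemberID, Publisher} is not a superkey ({MemberID, Publisher}⁺ restricted to this set is {ISBN, MemberID, Publisher}), so split on MemberID, Publisher → ISBN into {ISBN, MemberID, Publisher} and {LoanDate, MemberID, Publisher, Shelf, Title}.
{ISBN, MemberID, Publisher} has no BCNF violation.
In {LoanDate, MemberID, Publisher, Shelf, Title}, {Title} is not a superkey ({Title}⁺ restricted to this set is {LoanDate, Shelf, Title}), so split on Title → LoanDate, Shelf into {LoanDate, Shelf, Title} and {MemberID, Publisher, Title}.
In {LoanDate, Shelf, Title}, {LoanDate} is not a superkey ({LoanDate}⁺ restricted to this set is {LoanDate, Shelf}), so split on LoanDate → Shelf into {LoanDate, Shelf} and {LoanDate, Title}.
{LoanDate, Shelf} has no BCNF violation.
{LoanDate, Title} has no BCNF violation.
{MemberID, Publisher, Title} has no BCNF violation.

{ISBN, MemberID, Publisher}; {LoanDate, Shelf}; {LoanDate, Title}; {MemberID, Publisher, Title}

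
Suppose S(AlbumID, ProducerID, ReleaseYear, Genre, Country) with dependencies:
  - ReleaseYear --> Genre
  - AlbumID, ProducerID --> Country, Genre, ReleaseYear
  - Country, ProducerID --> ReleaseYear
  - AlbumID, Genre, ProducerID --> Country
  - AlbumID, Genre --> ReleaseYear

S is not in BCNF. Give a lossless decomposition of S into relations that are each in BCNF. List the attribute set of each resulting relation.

{AlbumID, Country, ProducerID}; {Country, ProducerID, ReleaseYear}; {Genre, ReleaseYear}

Candidate key of the original relation: {AlbumID, ProducerID}.
In {AlbumID, Country, Genre, ProducerID, ReleaseYear}, {ReleaseYear} is not a superkey ({ReleaseYear}⁺ restricted to this set is {Genre, ReleaseYear}), so split on ReleaseYear --> Genre into {Genre, ReleaseYear} and {AlbumID, Country, ProducerID, ReleaseYear}.
{Genre, ReleaseYear} has no BCNF violation.
In {AlbumID, Country, ProducerID, ReleaseYear}, {Country, ProducerID} is not a superkey ({Country, ProducerID}⁺ restricted to this set is {Country, ProducerID, ReleaseYear}), so split on Country, ProducerID --> ReleaseYear into {Country, ProducerID, ReleaseYear} and {AlbumID, Country, ProducerID}.
{Country, ProducerID, ReleaseYear} has no BCNF violation.
{AlbumID, Country, ProducerID} has no BCNF violation.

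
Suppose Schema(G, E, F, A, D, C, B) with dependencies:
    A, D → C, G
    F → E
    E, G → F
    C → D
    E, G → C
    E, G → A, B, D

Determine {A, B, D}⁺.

{A, B, C, D, G}

Start with {A, B, D}.
A, D → C, G applies; add {C, G} → now {A, B, C, D, G}.
No further FD applies.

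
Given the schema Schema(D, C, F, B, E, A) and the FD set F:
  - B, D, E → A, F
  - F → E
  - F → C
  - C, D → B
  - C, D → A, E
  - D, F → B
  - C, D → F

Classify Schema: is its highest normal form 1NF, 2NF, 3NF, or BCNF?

3NF

Candidate keys: {B, D, E}, {C, D}, {D, F}. Prime attributes: {B, C, D, E, F}.
F → E: {F}⁺ = {C, E, F}, which is not all of the attributes, so the left side is not a superkey — BCNF is violated.
Since {E} ⊆ prime attributes and every other non-superkey FD also has a prime right side, the schema is in 3NF.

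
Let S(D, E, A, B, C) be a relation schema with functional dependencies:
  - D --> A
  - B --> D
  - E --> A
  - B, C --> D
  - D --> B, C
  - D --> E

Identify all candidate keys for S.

Closure of {B} is {A, B, C, D, E}, the whole schema; {B} is a candidate key.
Closure of {D} is {A, B, C, D, E}, the whole schema; {D} is a candidate key.
Any other superkey properly contains one of these, so there are no further candidate keys.

{B}, {D}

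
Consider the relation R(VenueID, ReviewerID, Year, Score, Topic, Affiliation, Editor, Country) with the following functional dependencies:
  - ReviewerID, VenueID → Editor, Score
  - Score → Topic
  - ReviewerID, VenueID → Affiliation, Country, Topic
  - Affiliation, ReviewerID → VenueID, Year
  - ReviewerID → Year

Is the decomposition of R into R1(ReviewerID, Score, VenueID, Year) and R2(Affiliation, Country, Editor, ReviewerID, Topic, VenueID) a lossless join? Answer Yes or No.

Yes

R1 ∩ R2 = {ReviewerID, VenueID}; its closure under F is {Affiliation, Country, Editor, ReviewerID, Score, Topic, VenueID, Year}.
This includes all of R1, so the common attributes are a superkey of R1 — the join is lossless.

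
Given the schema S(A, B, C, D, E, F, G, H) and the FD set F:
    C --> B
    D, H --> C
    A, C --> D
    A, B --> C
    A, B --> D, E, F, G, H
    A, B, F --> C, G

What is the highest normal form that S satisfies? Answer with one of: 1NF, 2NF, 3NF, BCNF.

Candidate keys: {A, B}, {A, C}, {A, D, H}. Prime attributes: {A, B, C, D, H}.
C --> B: {C}⁺ = {B, C}, which is not all of the attributes, so the left side is not a superkey — BCNF is violated.
Its right-hand attributes {B} are all prime, as are those of every other non-superkey FD — the relation is in 3NF.

3NF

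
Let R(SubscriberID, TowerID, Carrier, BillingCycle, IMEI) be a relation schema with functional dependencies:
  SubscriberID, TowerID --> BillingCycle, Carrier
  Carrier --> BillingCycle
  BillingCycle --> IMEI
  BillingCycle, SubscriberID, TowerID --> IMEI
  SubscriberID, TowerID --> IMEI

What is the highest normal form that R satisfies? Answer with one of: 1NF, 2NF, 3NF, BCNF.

2NF

Candidate key: {SubscriberID, TowerID}. Prime attributes: {SubscriberID, TowerID}.
Carrier --> BillingCycle: {Carrier}⁺ = {BillingCycle, Carrier, IMEI}, which is not all of the attributes, so the left side is not a superkey — BCNF is violated.
Because {BillingCycle} is non-prime and the left side of Carrier --> BillingCycle is not a superkey, the relation is not in 3NF.
No proper subset of a key has a non-prime attribute in its closure, so there is no partial dependency; 2NF holds.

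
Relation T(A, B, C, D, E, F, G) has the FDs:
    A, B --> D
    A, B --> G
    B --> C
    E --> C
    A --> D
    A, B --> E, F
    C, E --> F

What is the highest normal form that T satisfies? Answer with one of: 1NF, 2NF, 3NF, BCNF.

1NF

Candidate key: {A, B}. Prime attributes: {A, B}.
For B --> C we have {B}⁺ = {B, C}; {B} is not a superkey, so BCNF fails.
B --> C determines the non-prime attribute {C} from a non-superkey — 3NF is violated.
The proper key subset {A} of {A, B} determines non-prime {D}, so the relation is not even in 2NF.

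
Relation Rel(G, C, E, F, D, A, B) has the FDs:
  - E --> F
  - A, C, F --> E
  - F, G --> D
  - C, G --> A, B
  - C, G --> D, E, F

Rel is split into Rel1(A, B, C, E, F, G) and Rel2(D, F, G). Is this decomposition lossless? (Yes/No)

Yes

The shared attributes are {F, G} and {F, G}⁺ = {D, F, G}.
Since Rel2 ⊆ {D, F, G}, the intersection is a superkey of Rel2; the decomposition is lossless.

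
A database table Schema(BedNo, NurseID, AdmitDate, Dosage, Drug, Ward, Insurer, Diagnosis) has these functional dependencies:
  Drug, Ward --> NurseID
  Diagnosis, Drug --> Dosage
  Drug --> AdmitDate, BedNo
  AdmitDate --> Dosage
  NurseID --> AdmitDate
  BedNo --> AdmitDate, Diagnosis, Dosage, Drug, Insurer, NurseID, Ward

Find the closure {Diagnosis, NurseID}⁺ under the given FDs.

Start with {Diagnosis, NurseID}.
NurseID --> AdmitDate applies; add {AdmitDate} → now {AdmitDate, Diagnosis, NurseID}.
AdmitDate --> Dosage applies; add {Dosage} → now {AdmitDate, Diagnosis, Dosage, NurseID}.
No further FD applies.

{AdmitDate, Diagnosis, Dosage, NurseID}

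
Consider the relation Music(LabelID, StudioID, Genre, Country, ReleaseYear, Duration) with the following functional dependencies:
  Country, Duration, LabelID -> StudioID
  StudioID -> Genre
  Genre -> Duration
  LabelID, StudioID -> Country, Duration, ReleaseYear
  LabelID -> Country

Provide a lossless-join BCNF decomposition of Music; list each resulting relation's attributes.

Candidate keys of the original relation: {Duration, LabelID}, {Genre, LabelID}, {LabelID, StudioID}.
In {Country, Duration, Genre, LabelID, ReleaseYear, StudioID}, {StudioID} is not a superkey ({StudioID}⁺ restricted to this set is {Duration, Genre, StudioID}), so split on StudioID -> Duration, Genre into {Duration, Genre, StudioID} and {Country, LabelID, ReleaseYear, StudioID}.
In {Duration, Genre, StudioID}, {Genre} is not a superkey ({Genre}⁺ restricted to this set is {Duration, Genre}), so split on Genre -> Duration into {Duration, Genre} and {Genre, StudioID}.
{Duration, Genre} has no BCNF violation.
{Genre, StudioID} has no BCNF violation.
In {Country, LabelID, ReleaseYear, StudioID}, {LabelID} is not a superkey ({LabelID}⁺ restricted to this set is {Country, LabelID}), so split on LabelID -> Country into {Country, LabelID} and {LabelID, ReleaseYear, StudioID}.
{Country, LabelID} has no BCNF violation.
{LabelID, ReleaseYear, StudioID} has no BCNF violation.

{Country, LabelID}; {Duration, Genre}; {Genre, StudioID}; {LabelID, ReleaseYear, StudioID}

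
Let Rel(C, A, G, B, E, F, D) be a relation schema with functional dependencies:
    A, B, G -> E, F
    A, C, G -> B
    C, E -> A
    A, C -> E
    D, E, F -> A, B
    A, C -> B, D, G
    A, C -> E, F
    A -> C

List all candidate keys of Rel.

{A}, {C, E}, {D, E, F}

{A}⁺ = {A, B, C, D, E, F, G} — all of the relation — so {A} is a candidate key.
{C, E}⁺ = {A, B, C, D, E, F, G} — all of the relation — so {C, E} is a candidate key.
{D, E, F}⁺ = {A, B, C, D, E, F, G} — all of the relation — so {D, E, F} is a candidate key.
These are minimal and exhaustive — every other superkey contains one of them.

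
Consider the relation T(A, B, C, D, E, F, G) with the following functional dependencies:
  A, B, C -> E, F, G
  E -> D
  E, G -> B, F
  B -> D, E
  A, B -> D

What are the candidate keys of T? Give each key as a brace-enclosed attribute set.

No FD produces {A, C}, so they must be in every candidate key.
{A, B, C}⁺ = {A, B, C, D, E, F, G}, which is every attribute, so {A, B, C} is a candidate key.
{A, C, E, G}⁺ = {A, B, C, D, E, F, G}, which is every attribute, so {A, C, E, G} is a candidate key.
These are minimal and exhaustive — every other superkey contains one of them.

{A, B, C}, {A, C, E, G}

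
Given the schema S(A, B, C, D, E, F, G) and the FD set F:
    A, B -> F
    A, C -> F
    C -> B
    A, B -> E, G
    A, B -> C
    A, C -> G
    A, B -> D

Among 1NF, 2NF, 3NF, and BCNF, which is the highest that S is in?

Candidate keys: {A, B}, {A, C}. Prime attributes: {A, B, C}.
C -> B breaks BCNF: {C}⁺ = {B, C}, so {C} is not a superkey.
Since {B} ⊆ prime attributes and every other non-superkey FD also has a prime right side, the schema is in 3NF.

3NF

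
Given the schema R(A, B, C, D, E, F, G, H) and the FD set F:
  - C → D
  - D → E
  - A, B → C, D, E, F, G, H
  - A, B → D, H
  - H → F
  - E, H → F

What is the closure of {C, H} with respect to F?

{C, D, E, F, H}

Start with {C, H}.
C → D applies; add {D} → now {C, D, H}.
D → E applies; add {E} → now {C, D, E, H}.
H → F applies; add {F} → now {C, D, E, F, H}.
No further FD applies.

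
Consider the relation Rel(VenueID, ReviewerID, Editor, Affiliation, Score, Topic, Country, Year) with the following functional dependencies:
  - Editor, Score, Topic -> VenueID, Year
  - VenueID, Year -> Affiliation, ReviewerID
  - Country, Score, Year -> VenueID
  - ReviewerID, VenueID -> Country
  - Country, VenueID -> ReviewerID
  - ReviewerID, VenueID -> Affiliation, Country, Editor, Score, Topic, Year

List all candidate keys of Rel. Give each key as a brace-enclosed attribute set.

Closure of {Country, VenueID} is {Affiliation, Country, Editor, ReviewerID, Score, Topic, VenueID, Year}, the whole schema; {Country, VenueID} is a candidate key.
Closure of {ReviewerID, VenueID} is {Affiliation, Country, Editor, ReviewerID, Score, Topic, VenueID, Year}, the whole schema; {ReviewerID, VenueID} is a candidate key.
Closure of {VenueID, Year} is {Affiliation, Country, Editor, ReviewerID, Score, Topic, VenueID, Year}, the whole schema; {VenueID, Year} is a candidate key.
Closure of {Country, Score, Year} is {Affiliation, Country, Editor, ReviewerID, Score, Topic, VenueID, Year}, the whole schema; {Country, Score, Year} is a candidate key.
Closure of {Editor, Score, Topic} is {Affiliation, Country, Editor, ReviewerID, Score, Topic, VenueID, Year}, the whole schema; {Editor, Score, Topic} is a candidate key.
These are minimal and exhaustive — every other superkey contains one of them.

{Country, Score, Year}, {Country, VenueID}, {Editor, Score, Topic}, {ReviewerID, VenueID}, {VenueID, Year}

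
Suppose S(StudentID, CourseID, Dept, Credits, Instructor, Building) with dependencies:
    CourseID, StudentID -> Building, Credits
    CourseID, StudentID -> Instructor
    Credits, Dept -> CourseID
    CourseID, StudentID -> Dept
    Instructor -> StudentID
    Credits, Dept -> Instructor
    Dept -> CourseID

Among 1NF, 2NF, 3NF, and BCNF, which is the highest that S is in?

3NF

Candidate keys: {CourseID, Instructor}, {CourseID, StudentID}, {Credits, Dept}, {Dept, Instructor}, {Dept, StudentID}. Prime attributes: {CourseID, Credits, Dept, Instructor, StudentID}.
For Instructor -> StudentID we have {Instructor}⁺ = {Instructor, StudentID}; {Instructor} is not a superkey, so BCNF fails.
Its right-hand attributes {StudentID} are all prime, as are those of every other non-superkey FD — the relation is in 3NF.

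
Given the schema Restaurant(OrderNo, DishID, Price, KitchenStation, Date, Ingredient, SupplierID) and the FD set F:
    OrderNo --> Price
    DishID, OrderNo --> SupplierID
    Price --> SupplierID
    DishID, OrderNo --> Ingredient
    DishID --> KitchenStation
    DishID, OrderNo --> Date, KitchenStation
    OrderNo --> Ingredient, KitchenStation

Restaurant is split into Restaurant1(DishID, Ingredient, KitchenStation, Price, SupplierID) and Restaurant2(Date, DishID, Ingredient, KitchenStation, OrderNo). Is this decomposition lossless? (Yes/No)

The shared attributes are {DishID, Ingredient, KitchenStation} and {DishID, Ingredient, KitchenStation}⁺ = {DishID, Ingredient, KitchenStation}.
Restaurant1 ⊄ {DishID, Ingredient, KitchenStation} and Restaurant2 ⊄ {DishID, Ingredient, KitchenStation}, so the split is lossy.

No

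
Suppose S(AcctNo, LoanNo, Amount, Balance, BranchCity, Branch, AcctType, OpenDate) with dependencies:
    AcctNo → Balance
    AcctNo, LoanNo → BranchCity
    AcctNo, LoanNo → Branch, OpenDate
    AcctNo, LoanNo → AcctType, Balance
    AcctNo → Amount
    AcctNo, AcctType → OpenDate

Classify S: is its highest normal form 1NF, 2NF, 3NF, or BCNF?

1NF

Candidate key: {AcctNo, LoanNo}. Prime attributes: {AcctNo, LoanNo}.
AcctNo → Balance: {AcctNo}⁺ = {AcctNo, Amount, Balance}, which is not all of the attributes, so the left side is not a superkey — BCNF is violated.
AcctNo → Balance has non-prime {Balance} on the right and a non-superkey on the left, so 3NF fails.
Since {AcctNo} ⊂ {AcctNo, LoanNo} and {AcctNo}⁺ ⊇ {Amount, Balance} with {Amount, Balance} non-prime, there is a partial dependency; 2NF fails.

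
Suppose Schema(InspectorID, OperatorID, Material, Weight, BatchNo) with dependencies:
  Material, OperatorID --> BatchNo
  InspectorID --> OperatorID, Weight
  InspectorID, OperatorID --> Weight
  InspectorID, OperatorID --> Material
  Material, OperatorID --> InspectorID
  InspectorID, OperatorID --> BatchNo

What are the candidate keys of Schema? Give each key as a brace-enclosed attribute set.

{InspectorID}⁺ = {BatchNo, InspectorID, Material, OperatorID, Weight}, which is every attribute, so {InspectorID} is a candidate key.
{Material, OperatorID}⁺ = {BatchNo, InspectorID, Material, OperatorID, Weight}, which is every attribute, so {Material, OperatorID} is a candidate key.
No proper subset of any of these is a key, and no other minimal superkey exists.

{InspectorID}, {Material, OperatorID}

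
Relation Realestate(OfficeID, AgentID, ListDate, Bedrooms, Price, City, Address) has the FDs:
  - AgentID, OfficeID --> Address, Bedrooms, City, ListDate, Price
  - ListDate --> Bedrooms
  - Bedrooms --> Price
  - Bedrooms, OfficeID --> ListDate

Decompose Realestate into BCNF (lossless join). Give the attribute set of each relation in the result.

{Address, AgentID, City, ListDate, OfficeID}; {Bedrooms, ListDate}; {Bedrooms, Price}

Candidate key of the original relation: {AgentID, OfficeID}.
In {Address, AgentID, Bedrooms, City, ListDate, OfficeID, Price}, {ListDate} is not a superkey ({ListDate}⁺ restricted to this set is {Bedrooms, ListDate, Price}), so split on ListDate --> Bedrooms, Price into {Bedrooms, ListDate, Price} and {Address, AgentID, City, ListDate, OfficeID}.
In {Bedrooms, ListDate, Price}, {Bedrooms} is not a superkey ({Bedrooms}⁺ restricted to this set is {Bedrooms, Price}), so split on Bedrooms --> Price into {Bedrooms, Price} and {Bedrooms, ListDate}.
{Bedrooms, Price} is in BCNF.
{Bedrooms, ListDate} is in BCNF.
{Address, AgentID, City, ListDate, OfficeID} is in BCNF.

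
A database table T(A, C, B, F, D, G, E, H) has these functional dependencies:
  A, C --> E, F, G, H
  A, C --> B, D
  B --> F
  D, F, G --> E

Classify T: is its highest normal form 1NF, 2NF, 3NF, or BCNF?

Candidate key: {A, C}. Prime attributes: {A, C}.
B --> F: {B}⁺ = {B, F}, which is not all of the attributes, so the left side is not a superkey — BCNF is violated.
B --> F has non-prime {F} on the right and a non-superkey on the left, so 3NF fails.
No proper subset of a key has a non-prime attribute in its closure, so there is no partial dependency; 2NF holds.

2NF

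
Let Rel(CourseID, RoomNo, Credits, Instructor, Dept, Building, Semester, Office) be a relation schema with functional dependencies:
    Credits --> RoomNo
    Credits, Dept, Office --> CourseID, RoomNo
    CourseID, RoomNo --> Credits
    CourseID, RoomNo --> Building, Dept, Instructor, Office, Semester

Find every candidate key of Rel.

Closure of {CourseID, Credits} is {Building, CourseID, Credits, Dept, Instructor, Office, RoomNo, Semester}, the whole schema; {CourseID, Credits} is a candidate key.
Closure of {CourseID, RoomNo} is {Building, CourseID, Credits, Dept, Instructor, Office, RoomNo, Semester}, the whole schema; {CourseID, RoomNo} is a candidate key.
Closure of {Credits, Dept, Office} is {Building, CourseID, Credits, Dept, Instructor, Office, RoomNo, Semester}, the whole schema; {Credits, Dept, Office} is a candidate key.
Any other superkey properly contains one of these, so there are no further candidate keys.

{CourseID, Credits}, {CourseID, RoomNo}, {Credits, Dept, Office}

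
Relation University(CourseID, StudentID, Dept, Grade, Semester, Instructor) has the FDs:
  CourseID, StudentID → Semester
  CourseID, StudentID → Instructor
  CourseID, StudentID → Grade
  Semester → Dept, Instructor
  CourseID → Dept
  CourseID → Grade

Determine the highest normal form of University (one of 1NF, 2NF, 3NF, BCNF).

Candidate key: {CourseID, StudentID}. Prime attributes: {CourseID, StudentID}.
Semester → Dept, Instructor breaks BCNF: {Semester}⁺ = {Dept, Instructor, Semester}, so {Semester} is not a superkey.
Semester → Dept, Instructor determines the non-prime attributes {Dept, Instructor} from a non-superkey — 3NF is violated.
Since {CourseID} ⊂ {CourseID, StudentID} and {CourseID}⁺ ⊇ {Dept, Grade} with {Dept, Grade} non-prime, there is a partial dependency; 2NF fails.

1NF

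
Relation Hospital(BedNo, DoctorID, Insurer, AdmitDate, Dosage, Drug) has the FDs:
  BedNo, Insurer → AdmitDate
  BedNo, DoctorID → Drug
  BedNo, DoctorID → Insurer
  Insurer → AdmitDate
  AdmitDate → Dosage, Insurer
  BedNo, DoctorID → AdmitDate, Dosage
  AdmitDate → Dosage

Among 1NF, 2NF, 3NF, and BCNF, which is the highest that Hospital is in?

Candidate key: {BedNo, DoctorID}. Prime attributes: {BedNo, DoctorID}.
For BedNo, Insurer → AdmitDate we have {BedNo, Insurer}⁺ = {AdmitDate, BedNo, Dosage, Insurer}; {BedNo, Insurer} is not a superkey, so BCNF fails.
BedNo, Insurer → AdmitDate determines the non-prime attribute {AdmitDate} from a non-superkey — 3NF is violated.
No non-prime attribute depends on a proper subset of any candidate key, so 2NF holds.

2NF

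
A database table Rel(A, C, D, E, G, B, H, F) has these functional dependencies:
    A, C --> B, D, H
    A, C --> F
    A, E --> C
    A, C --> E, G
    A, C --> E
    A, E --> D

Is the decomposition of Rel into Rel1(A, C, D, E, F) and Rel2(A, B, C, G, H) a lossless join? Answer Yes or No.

Rel1 ∩ Rel2 = {A, C}; its closure under F is {A, B, C, D, E, F, G, H}.
Since Rel1 ⊆ {A, B, C, D, E, F, G, H}, the intersection is a superkey of Rel1; the decomposition is lossless.

Yes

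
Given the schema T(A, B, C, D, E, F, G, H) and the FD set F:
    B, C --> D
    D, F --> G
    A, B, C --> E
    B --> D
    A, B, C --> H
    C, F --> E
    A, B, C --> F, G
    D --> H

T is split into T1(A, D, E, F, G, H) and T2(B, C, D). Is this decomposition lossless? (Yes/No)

The shared attributes are {D} and {D}⁺ = {D, H}.
Neither T1 nor T2 is contained in that closure, so the decomposition is lossy.

No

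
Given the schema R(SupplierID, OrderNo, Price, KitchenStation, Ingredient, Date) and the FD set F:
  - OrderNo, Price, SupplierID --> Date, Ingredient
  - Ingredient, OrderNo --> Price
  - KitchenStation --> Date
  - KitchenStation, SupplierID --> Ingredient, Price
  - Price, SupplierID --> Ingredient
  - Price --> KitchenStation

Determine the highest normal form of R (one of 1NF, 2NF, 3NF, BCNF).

1NF

Candidate keys: {Ingredient, OrderNo, SupplierID}, {KitchenStation, OrderNo, SupplierID}, {OrderNo, Price, SupplierID}. Prime attributes: {Ingredient, KitchenStation, OrderNo, Price, SupplierID}.
For Ingredient, OrderNo --> Price we have {Ingredient, OrderNo}⁺ = {Date, Ingredient, KitchenStation, OrderNo, Price}; {Ingredient, OrderNo} is not a superkey, so BCNF fails.
KitchenStation --> Date has non-prime {Date} on the right and a non-superkey on the left, so 3NF fails.
{Ingredient, OrderNo} is a proper subset of the key {Ingredient, OrderNo, SupplierID}, and {Ingredient, OrderNo}⁺ contains the non-prime attribute {Date} — a partial dependency, so 2NF is violated.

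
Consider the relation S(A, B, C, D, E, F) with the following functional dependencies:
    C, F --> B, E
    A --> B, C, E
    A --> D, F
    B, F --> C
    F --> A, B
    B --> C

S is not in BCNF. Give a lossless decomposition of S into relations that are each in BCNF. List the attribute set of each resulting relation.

Candidate keys of the original relation: {A}, {F}.
In {A, B, C, D, E, F}, {B} is not a superkey ({B}⁺ restricted to this set is {B, C}), so split on B --> C into {B, C} and {A, B, D, E, F}.
{B, C} is in BCNF.
{A, B, D, E, F} is in BCNF.

{A, B, D, E, F}; {B, C}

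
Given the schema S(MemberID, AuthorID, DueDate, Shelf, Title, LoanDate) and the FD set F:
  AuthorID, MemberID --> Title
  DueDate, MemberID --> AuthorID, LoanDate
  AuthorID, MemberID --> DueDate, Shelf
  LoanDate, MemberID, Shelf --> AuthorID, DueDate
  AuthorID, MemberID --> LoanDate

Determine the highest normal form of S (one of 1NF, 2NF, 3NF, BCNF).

Candidate keys: {AuthorID, MemberID}, {DueDate, MemberID}, {LoanDate, MemberID, Shelf}. Prime attributes: {AuthorID, DueDate, LoanDate, MemberID, Shelf}.
The left-hand side of every FD is a superkey, so BCNF is satisfied.

BCNF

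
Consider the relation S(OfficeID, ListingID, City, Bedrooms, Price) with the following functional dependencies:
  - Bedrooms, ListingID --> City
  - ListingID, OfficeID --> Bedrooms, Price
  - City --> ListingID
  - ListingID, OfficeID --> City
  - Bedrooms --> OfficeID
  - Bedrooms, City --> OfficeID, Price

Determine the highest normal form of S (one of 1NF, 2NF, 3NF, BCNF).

Candidate keys: {Bedrooms, City}, {Bedrooms, ListingID}, {City, OfficeID}, {ListingID, OfficeID}. Prime attributes: {Bedrooms, City, ListingID, OfficeID}.
City --> ListingID: {City}⁺ = {City, ListingID}, which is not all of the attributes, so the left side is not a superkey — BCNF is violated.
Its right-hand attributes {ListingID} are all prime, as are those of every other non-superkey FD — the relation is in 3NF.

3NF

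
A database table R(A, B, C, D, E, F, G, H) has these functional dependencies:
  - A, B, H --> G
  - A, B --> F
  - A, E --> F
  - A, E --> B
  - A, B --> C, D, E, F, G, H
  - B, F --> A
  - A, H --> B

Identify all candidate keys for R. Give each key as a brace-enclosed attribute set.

{A, B}, {A, E}, {A, H}, {B, F}

{A, B} is a candidate key since {A, B}⁺ = {A, B, C, D, E, F, G, H} covers every attribute.
{A, E} is a candidate key since {A, E}⁺ = {A, B, C, D, E, F, G, H} covers every attribute.
{A, H} is a candidate key since {A, H}⁺ = {A, B, C, D, E, F, G, H} covers every attribute.
{B, F} is a candidate key since {B, F}⁺ = {A, B, C, D, E, F, G, H} covers every attribute.
No proper subset of any of these is a key, and no other minimal superkey exists.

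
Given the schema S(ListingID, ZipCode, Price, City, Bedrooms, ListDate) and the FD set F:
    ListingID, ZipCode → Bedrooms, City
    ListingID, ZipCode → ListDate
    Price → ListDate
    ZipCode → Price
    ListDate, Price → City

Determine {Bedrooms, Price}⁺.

{Bedrooms, City, ListDate, Price}

Start with {Bedrooms, Price}.
Price → ListDate applies; add {ListDate} → now {Bedrooms, ListDate, Price}.
ListDate, Price → City applies; add {City} → now {Bedrooms, City, ListDate, Price}.
No further FD applies.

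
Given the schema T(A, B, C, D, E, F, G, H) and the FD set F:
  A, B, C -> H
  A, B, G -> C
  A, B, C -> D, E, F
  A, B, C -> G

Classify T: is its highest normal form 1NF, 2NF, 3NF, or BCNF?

Candidate keys: {A, B, C}, {A, B, G}. Prime attributes: {A, B, C, G}.
Each dependency's left side is a superkey — BCNF holds.

BCNF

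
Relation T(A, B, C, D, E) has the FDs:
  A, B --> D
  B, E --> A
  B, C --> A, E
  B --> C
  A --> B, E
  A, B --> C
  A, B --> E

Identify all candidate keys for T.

{A}, {B}

{A}⁺ = {A, B, C, D, E}, which is every attribute, so {A} is a candidate key.
{B}⁺ = {A, B, C, D, E}, which is every attribute, so {B} is a candidate key.
These are minimal and exhaustive — every other superkey contains one of them.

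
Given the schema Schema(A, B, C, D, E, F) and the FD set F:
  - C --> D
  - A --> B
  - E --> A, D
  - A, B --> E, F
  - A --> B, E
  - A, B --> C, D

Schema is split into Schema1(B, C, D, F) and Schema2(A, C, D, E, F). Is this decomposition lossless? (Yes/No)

No

Common attributes: {C, D, F}; their closure is {C, D, F}.
Schema1 ⊄ {C, D, F} and Schema2 ⊄ {C, D, F}, so the split is lossy.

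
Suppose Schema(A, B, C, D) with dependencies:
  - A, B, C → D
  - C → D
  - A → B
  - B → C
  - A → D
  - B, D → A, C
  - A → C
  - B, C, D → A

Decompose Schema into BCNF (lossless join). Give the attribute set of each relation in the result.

Candidate keys of the original relation: {A}, {B}.
{A, B, C, D}: {C} determines {C, D} here but is not a superkey — split on C → D, giving {C, D} and {A, B, C}.
{C, D}: every determinant is a superkey — BCNF.
{A, B, C}: every determinant is a superkey — BCNF.

{A, B, C}; {C, D}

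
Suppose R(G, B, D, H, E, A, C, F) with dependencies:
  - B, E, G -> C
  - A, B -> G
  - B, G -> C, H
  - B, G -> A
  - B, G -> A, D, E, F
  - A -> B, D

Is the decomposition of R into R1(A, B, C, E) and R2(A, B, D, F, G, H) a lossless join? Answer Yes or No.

Common attributes: {A, B}; their closure is {A, B, C, D, E, F, G, H}.
This includes all of R1, so the common attributes are a superkey of R1 — the join is lossless.

Yes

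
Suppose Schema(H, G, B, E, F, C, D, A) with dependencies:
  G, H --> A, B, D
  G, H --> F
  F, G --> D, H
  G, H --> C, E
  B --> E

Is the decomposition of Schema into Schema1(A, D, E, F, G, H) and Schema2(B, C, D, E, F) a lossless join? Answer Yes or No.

No

Schema1 ∩ Schema2 = {D, E, F}; its closure under F is {D, E, F}.
Neither Schema1 nor Schema2 is contained in that closure, so the decomposition is lossy.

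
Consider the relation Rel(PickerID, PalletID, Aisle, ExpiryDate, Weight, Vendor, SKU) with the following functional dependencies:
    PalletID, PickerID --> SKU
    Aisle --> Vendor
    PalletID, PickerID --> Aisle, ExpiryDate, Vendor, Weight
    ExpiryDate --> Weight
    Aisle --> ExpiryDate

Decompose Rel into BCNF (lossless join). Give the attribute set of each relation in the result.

{Aisle, ExpiryDate, Vendor}; {Aisle, PalletID, PickerID, SKU}; {ExpiryDate, Weight}

Candidate key of the original relation: {PalletID, PickerID}.
{Aisle, ExpiryDate, PalletID, PickerID, SKU, Vendor, Weight}: {Aisle} determines {Aisle, ExpiryDate, Vendor, Weight} here but is not a superkey — split on Aisle --> ExpiryDate, Vendor, Weight, giving {Aisle, ExpiryDate, Vendor, Weight} and {Aisle, PalletID, PickerID, SKU}.
{Aisle, ExpiryDate, Vendor, Weight}: {ExpiryDate} determines {ExpiryDate, Weight} here but is not a superkey — split on ExpiryDate --> Weight, giving {ExpiryDate, Weight} and {Aisle, ExpiryDate, Vendor}.
{ExpiryDate, Weight}: every determinant is a superkey — BCNF.
{Aisle, ExpiryDate, Vendor}: every determinant is a superkey — BCNF.
{Aisle, PalletID, PickerID, SKU}: every determinant is a superkey — BCNF.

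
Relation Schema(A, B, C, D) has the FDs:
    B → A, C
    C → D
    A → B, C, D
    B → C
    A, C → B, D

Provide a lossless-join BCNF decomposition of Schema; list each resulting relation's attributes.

Candidate keys of the original relation: {A}, {B}.
In {A, B, C, D}, {C} is not a superkey ({C}⁺ restricted to this set is {C, D}), so split on C → D into {C, D} and {A, B, C}.
{C, D}: every determinant is a superkey — BCNF.
{A, B, C}: every determinant is a superkey — BCNF.

{A, B, C}; {C, D}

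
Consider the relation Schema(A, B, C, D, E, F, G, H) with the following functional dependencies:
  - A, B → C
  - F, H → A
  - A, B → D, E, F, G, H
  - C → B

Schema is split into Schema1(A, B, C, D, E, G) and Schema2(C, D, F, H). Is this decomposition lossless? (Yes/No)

Schema1 ∩ Schema2 = {C, D}; its closure under F is {B, C, D}.
The closure covers neither Schema1 nor Schema2 entirely; the join is not lossless.

No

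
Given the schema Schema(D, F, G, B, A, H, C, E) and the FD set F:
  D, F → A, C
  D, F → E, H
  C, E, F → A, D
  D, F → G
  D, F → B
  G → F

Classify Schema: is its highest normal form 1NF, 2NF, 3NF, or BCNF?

Candidate keys: {C, E, F}, {C, E, G}, {D, F}, {D, G}. Prime attributes: {C, D, E, F, G}.
For G → F we have {G}⁺ = {F, G}; {G} is not a superkey, so BCNF fails.
But every attribute on its right side ({F}) is prime, and the same holds for every other non-superkey FD, so 3NF still holds.

3NF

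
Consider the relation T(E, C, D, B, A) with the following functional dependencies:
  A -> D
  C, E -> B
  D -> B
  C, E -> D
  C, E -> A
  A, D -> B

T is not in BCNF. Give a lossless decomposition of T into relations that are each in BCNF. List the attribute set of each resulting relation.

{A, C, E}; {A, D}; {B, D}

Candidate key of the original relation: {C, E}.
Within {A, B, C, D, E}: {A}⁺ ∩ {A, B, C, D, E} = {A, B, D}, not the whole set, so A -> B, D violates BCNF; decompose into {A, B, D} and {A, C, E}.
Within {A, B, D}: {D}⁺ ∩ {A, B, D} = {B, D}, not the whole set, so D -> B violates BCNF; decompose into {B, D} and {A, D}.
{B, D} is in BCNF.
{A, D} is in BCNF.
{A, C, E} is in BCNF.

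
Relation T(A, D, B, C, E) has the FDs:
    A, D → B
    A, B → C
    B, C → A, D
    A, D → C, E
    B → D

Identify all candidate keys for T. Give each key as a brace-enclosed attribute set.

{A, B}, {A, D}, {B, C}

Closure of {A, B} is {A, B, C, D, E}, the whole schema; {A, B} is a candidate key.
Closure of {A, D} is {A, B, C, D, E}, the whole schema; {A, D} is a candidate key.
Closure of {B, C} is {A, B, C, D, E}, the whole schema; {B, C} is a candidate key.
Any other superkey properly contains one of these, so there are no further candidate keys.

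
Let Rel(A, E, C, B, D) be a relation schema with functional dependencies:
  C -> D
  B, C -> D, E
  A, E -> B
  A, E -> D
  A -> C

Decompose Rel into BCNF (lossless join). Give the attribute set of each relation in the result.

Candidate keys of the original relation: {A, B}, {A, E}.
In {A, B, C, D, E}, {C} is not a superkey ({C}⁺ restricted to this set is {C, D}), so split on C -> D into {C, D} and {A, B, C, E}.
{C, D}: every determinant is a superkey — BCNF.
In {A, B, C, E}, {B, C} is not a superkey ({B, C}⁺ restricted to this set is {B, C, E}), so split on B, C -> E into {B, C, E} and {A, B, C}.
{B, C, E}: every determinant is a superkey — BCNF.
In {A, B, C}, {A} is not a superkey ({A}⁺ restricted to this set is {A, C}), so split on A -> C into {A, C} and {A, B}.
{A, C}: every determinant is a superkey — BCNF.
{A, B}: every determinant is a superkey — BCNF.

{A, B}; {A, C}; {B, C, E}; {C, D}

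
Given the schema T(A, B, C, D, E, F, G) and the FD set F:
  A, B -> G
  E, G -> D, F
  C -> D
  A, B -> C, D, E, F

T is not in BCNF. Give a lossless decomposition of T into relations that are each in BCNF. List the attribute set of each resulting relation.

{A, B, C, E, G}; {D, E, F, G}

Candidate key of the original relation: {A, B}.
In {A, B, C, D, E, F, G}, {E, G} is not a superkey ({E, G}⁺ restricted to this set is {D, E, F, G}), so split on E, G -> D, F into {D, E, F, G} and {A, B, C, E, G}.
{D, E, F, G} is in BCNF.
{A, B, C, E, G} is in BCNF.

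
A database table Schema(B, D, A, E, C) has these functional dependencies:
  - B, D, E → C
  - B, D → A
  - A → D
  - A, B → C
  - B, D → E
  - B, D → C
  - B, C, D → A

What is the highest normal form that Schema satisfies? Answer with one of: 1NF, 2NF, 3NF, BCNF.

3NF

Candidate keys: {A, B}, {B, D}. Prime attributes: {A, B, D}.
A → D: {A}⁺ = {A, D}, which is not all of the attributes, so the left side is not a superkey — BCNF is violated.
Since {D} ⊆ prime attributes and every other non-superkey FD also has a prime right side, the schema is in 3NF.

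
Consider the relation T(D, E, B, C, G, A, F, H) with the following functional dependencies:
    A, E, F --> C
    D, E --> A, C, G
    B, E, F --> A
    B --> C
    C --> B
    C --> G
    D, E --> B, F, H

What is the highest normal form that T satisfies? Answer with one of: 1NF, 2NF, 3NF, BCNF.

2NF

Candidate key: {D, E}. Prime attributes: {D, E}.
A, E, F --> C breaks BCNF: {A, E, F}⁺ = {A, B, C, E, F, G}, so {A, E, F} is not a superkey.
A, E, F --> C has non-prime {C} on the right and a non-superkey on the left, so 3NF fails.
No non-prime attribute depends on a proper subset of any candidate key, so 2NF holds.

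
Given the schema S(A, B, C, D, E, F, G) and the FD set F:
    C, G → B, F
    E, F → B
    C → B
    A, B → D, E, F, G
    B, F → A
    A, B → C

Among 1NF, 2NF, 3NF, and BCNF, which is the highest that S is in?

3NF

Candidate keys: {A, B}, {A, C}, {B, F}, {C, F}, {C, G}, {E, F}. Prime attributes: {A, B, C, E, F, G}.
For C → B we have {C}⁺ = {B, C}; {C} is not a superkey, so BCNF fails.
Its right-hand attributes {B} are all prime, as are those of every other non-superkey FD — the relation is in 3NF.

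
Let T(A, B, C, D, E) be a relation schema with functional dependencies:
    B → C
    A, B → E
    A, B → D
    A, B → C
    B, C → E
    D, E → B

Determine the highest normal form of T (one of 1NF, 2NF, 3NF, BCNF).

Candidate keys: {A, B}, {A, D, E}. Prime attributes: {A, B, D, E}.
B → C breaks BCNF: {B}⁺ = {B, C, E}, so {B} is not a superkey.
Because {C} is non-prime and the left side of B → C is not a superkey, the relation is not in 3NF.
{B} is a proper subset of the key {A, B}, and {B}⁺ contains the non-prime attribute {C} — a partial dependency, so 2NF is violated.

1NF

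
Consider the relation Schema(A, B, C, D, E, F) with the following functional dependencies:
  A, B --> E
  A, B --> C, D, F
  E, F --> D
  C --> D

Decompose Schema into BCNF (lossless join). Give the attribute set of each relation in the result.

{A, B, C, E, F}; {D, E, F}

Candidate key of the original relation: {A, B}.
In {A, B, C, D, E, F}, {E, F} is not a superkey ({E, F}⁺ restricted to this set is {D, E, F}), so split on E, F --> D into {D, E, F} and {A, B, C, E, F}.
{D, E, F}: every determinant is a superkey — BCNF.
{A, B, C, E, F}: every determinant is a superkey — BCNF.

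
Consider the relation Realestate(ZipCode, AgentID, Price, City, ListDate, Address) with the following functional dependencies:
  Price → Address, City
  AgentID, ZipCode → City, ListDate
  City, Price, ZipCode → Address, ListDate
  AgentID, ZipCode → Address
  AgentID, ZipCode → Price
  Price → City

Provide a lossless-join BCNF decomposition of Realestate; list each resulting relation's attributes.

Candidate key of the original relation: {AgentID, ZipCode}.
Within {Address, AgentID, City, ListDate, Price, ZipCode}: {Price}⁺ ∩ {Address, AgentID, City, ListDate, Price, ZipCode} = {Address, City, Price}, not the whole set, so Price → Address, City violates BCNF; decompose into {Address, City, Price} and {AgentID, ListDate, Price, ZipCode}.
{Address, City, Price} has no BCNF violation.
Within {AgentID, ListDate, Price, ZipCode}: {Price, ZipCode}⁺ ∩ {AgentID, ListDate, Price, ZipCode} = {ListDate, Price, ZipCode}, not the whole set, so Price, ZipCode → ListDate violates BCNF; decompose into {ListDate, Price, ZipCode} and {AgentID, Price, ZipCode}.
{ListDate, Price, ZipCode} has no BCNF violation.
{AgentID, Price, ZipCode} has no BCNF violation.

{Address, City, Price}; {AgentID, Price, ZipCode}; {ListDate, Price, ZipCode}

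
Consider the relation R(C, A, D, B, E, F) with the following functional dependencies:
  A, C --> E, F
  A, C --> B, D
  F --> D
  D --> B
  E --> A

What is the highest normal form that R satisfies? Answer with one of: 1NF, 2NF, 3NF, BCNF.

2NF

Candidate keys: {A, C}, {C, E}. Prime attributes: {A, C, E}.
F --> D breaks BCNF: {F}⁺ = {B, D, F}, so {F} is not a superkey.
F --> D determines the non-prime attribute {D} from a non-superkey — 3NF is violated.
No proper subset of a key has a non-prime attribute in its closure, so there is no partial dependency; 2NF holds.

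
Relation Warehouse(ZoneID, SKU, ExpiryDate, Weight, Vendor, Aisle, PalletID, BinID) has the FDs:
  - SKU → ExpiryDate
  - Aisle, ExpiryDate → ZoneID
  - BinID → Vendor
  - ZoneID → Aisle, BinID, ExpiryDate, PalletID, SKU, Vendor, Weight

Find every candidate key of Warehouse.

Closure of {ZoneID} is {Aisle, BinID, ExpiryDate, PalletID, SKU, Vendor, Weight, ZoneID}, the whole schema; {ZoneID} is a candidate key.
Closure of {Aisle, ExpiryDate} is {Aisle, BinID, ExpiryDate, PalletID, SKU, Vendor, Weight, ZoneID}, the whole schema; {Aisle, ExpiryDate} is a candidate key.
Closure of {Aisle, SKU} is {Aisle, BinID, ExpiryDate, PalletID, SKU, Vendor, Weight, ZoneID}, the whole schema; {Aisle, SKU} is a candidate key.
These are minimal and exhaustive — every other superkey contains one of them.

{Aisle, ExpiryDate}, {Aisle, SKU}, {ZoneID}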